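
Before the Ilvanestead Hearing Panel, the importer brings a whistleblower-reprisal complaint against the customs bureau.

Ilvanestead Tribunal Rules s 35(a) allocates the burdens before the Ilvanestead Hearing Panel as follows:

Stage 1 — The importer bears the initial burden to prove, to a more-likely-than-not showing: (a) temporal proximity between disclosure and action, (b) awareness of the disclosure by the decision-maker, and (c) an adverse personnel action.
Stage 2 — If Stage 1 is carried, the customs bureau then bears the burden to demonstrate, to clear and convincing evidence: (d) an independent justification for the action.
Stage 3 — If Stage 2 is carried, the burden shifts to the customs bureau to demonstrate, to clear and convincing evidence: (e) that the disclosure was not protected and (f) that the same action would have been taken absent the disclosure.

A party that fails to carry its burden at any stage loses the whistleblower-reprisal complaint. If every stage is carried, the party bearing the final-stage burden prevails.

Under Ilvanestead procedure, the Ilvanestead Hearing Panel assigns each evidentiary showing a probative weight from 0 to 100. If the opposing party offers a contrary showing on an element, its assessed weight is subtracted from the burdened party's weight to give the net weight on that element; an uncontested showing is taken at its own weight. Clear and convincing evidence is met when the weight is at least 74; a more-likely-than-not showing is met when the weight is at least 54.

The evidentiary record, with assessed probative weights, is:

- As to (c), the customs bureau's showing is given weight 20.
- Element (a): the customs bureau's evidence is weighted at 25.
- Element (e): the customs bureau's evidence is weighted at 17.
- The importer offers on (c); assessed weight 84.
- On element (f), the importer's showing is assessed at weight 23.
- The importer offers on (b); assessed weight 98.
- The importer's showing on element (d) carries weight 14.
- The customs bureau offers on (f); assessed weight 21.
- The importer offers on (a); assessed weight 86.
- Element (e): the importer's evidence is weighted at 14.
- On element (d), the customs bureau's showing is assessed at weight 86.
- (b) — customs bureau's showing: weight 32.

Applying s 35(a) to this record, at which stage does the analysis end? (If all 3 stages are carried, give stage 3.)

At Stage 1 the importer must meet a more-likely-than-not showing (weight is at least 54): on (a) the weight is 86 less the opposing 25 gives net 61, ≥ 54, so (a) meets the standard; on (b) the weight is 98 less the opposing 32 gives net 66, which does reach 54, so (b) meets the standard; on (c) the weight is 84 less the opposing 20 gives net 64, ≥ 54, so (c) meets the standard.
  All elements met. The burden passes to the customs bureau.
At Stage 2 the customs bureau must meet clear and convincing evidence (weight is at least 74): on (d) the weight is 86 less the opposing 14 gives net 72, < 74, so (d) does not meet the standard.
  Stage 2 not carried; the customs bureau fails its burden.
So the importer prevails.

stage 2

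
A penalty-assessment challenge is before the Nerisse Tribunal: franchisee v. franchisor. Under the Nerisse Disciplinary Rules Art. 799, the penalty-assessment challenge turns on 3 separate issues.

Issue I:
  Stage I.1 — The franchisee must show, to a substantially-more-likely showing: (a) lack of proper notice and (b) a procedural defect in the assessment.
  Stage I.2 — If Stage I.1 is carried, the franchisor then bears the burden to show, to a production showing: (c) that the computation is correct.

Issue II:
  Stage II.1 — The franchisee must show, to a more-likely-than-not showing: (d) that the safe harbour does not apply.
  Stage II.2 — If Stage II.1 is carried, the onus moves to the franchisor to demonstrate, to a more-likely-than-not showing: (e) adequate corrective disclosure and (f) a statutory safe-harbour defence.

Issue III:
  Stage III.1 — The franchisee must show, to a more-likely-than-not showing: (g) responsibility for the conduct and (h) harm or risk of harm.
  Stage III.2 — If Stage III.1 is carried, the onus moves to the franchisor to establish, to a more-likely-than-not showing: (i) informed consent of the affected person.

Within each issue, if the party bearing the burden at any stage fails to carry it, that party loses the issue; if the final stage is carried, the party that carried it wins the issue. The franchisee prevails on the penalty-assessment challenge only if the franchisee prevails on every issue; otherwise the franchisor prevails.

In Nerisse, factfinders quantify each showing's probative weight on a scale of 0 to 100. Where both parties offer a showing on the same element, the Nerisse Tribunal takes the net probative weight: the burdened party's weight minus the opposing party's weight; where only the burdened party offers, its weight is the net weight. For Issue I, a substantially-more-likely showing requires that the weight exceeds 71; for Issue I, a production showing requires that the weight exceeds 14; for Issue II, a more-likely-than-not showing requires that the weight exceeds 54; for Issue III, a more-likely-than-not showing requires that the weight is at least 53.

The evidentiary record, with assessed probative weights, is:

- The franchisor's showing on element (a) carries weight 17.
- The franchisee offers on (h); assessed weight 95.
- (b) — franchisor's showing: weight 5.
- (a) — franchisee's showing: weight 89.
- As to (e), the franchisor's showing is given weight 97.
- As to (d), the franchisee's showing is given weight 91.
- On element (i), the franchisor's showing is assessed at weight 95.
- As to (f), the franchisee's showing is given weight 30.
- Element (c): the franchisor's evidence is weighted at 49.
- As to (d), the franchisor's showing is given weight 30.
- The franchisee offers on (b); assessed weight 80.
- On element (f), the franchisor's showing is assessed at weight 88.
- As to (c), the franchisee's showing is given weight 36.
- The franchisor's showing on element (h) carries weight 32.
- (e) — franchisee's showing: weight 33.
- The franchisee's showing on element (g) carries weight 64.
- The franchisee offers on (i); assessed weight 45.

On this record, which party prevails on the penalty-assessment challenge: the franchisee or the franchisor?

franchisor

— Issue I —
At Stage I.1 the franchisee must meet a substantially-more-likely showing (weight exceeds 71): on (a) the weight is 89 less the opposing 17 gives net 72, which does exceed 71, so (a) meets the standard; on (b) the weight is 80 less the opposing 5 gives net 75, > 71, so (b) meets the standard.
  The franchisee carries Stage I.1; the franchisor now bears the burden.
At Stage I.2 the franchisor must meet a production showing (weight exceeds 14): on (c) the weight is 49 less the opposing 36 gives net 13, which does not exceed 14, so (c) does not meet the standard.
  The franchisor does not carry Stage I.2.
The franchisee prevails on this issue.
— Issue II —
At Stage II.1 the franchisee must meet a more-likely-than-not showing (weight exceeds 54): on (d) the weight is 91 less the opposing 30 gives net 61, > 54, so (d) meets the standard.
  Stage II.1 is satisfied; the onus moves to the franchisor.
At Stage II.2 the franchisor must meet a more-likely-than-not showing (weight exceeds 54): on (e) the weight is 97 less the opposing 33 gives net 64, which does exceed 54, so (e) meets the standard; on (f) the weight is 88 less the opposing 30 gives net 58, > 54, so (f) meets the standard.
  Stage II.2 carried; the final stage is satisfied.
Every stage carried; the franchisor prevails on this issue.
— Issue III —
At Stage III.1 the franchisee must meet a more-likely-than-not showing (weight is at least 53): on (g) the weight is 64, which does reach 53, so (g) meets the standard; on (h) the weight is 95 less the opposing 32 gives net 63, which does reach 53, so (h) meets the standard.
  The franchisee carries Stage III.1; the franchisor now bears the burden.
At Stage III.2 the franchisor must meet a more-likely-than-not showing (weight is at least 53): on (i) the weight is 95 less the opposing 45 gives net 50, < 53, so (i) does not meet the standard.
  Stage III.2 not carried; the franchisor fails its burden.
The franchisee prevails on this issue.
Per-issue: Issue I → franchisee; Issue II → franchisor; Issue III → franchisee. The franchisee must prevail on every issue; overall, the franchisor prevails.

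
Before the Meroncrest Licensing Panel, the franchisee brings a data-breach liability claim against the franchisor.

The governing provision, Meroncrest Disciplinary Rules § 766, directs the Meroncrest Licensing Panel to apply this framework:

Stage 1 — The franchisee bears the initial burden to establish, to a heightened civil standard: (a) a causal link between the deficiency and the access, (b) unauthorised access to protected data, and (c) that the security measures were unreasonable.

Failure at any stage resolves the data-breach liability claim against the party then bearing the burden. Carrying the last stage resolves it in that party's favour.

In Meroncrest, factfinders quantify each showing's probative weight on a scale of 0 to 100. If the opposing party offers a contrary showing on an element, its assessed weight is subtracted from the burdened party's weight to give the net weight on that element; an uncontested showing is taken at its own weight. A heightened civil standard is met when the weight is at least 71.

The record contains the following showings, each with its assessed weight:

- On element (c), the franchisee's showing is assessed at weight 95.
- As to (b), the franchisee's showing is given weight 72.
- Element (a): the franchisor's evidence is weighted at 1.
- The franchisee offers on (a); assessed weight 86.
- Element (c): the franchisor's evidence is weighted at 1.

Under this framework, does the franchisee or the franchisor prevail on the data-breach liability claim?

franchisee

Stage 1 — burden on franchisee; standard: a heightened civil standard (weight is at least 71).
    (a): 86 − 1 = 85 ≥ 71 [met]
    (b): 72 ≥ 71 [met]
    (c): 95 − 1 = 94 ≥ 71 [met]
  Stage 1 carried; the final stage is satisfied.
Every stage carried; the franchisee prevails.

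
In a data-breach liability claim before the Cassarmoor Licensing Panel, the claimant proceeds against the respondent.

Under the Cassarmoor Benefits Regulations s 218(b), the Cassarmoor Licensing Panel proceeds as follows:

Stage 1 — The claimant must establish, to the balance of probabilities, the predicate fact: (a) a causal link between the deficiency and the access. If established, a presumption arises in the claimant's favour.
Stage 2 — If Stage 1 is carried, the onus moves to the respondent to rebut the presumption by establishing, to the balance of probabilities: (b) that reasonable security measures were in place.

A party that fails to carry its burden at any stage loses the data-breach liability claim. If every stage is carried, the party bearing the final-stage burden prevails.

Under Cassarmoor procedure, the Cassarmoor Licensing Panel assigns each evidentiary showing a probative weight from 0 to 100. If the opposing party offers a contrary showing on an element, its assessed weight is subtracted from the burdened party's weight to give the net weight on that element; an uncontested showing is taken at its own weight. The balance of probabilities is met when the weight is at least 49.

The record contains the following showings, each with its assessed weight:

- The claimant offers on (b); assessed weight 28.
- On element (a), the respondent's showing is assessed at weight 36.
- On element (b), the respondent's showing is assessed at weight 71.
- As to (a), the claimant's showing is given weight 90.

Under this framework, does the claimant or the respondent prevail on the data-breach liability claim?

At Stage 1 the claimant must meet the balance of probabilities (weight is at least 49): on (a) the weight is 90 less the opposing 36 gives net 54, which does reach 49, so (a) meets the standard.
  Stage 1 is satisfied; the onus moves to the respondent.
At Stage 2 the respondent must meet the balance of probabilities (weight is at least 49): on (b) the weight is 71 less the opposing 28 gives net 43, which does not reach 49, so (b) does not meet the standard.
  Stage 2 not carried; the respondent fails its burden.
The claimant prevails.

claimant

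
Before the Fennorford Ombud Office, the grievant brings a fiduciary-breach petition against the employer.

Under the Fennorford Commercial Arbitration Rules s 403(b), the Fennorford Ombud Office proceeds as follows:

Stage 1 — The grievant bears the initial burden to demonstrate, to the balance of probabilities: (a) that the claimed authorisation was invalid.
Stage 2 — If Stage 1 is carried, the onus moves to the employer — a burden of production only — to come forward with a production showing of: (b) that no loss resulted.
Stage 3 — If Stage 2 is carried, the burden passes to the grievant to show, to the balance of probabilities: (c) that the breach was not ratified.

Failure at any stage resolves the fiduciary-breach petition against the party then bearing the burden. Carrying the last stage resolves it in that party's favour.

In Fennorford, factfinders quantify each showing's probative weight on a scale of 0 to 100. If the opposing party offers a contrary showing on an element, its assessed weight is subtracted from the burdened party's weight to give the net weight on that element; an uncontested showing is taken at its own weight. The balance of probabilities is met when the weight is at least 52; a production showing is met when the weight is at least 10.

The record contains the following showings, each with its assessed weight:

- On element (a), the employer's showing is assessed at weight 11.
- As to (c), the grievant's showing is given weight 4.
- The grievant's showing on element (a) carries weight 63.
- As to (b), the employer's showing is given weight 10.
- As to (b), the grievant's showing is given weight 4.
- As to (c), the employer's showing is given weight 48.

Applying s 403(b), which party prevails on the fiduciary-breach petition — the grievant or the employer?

grievant

Stage 1 — burden on grievant; standard: the balance of probabilities (weight is at least 52).
    (a): 63 − 11 = 52 ≥ 52 [met]
  Stage 1 carried; the burden shifts to the employer.
Stage 2 — burden on employer; standard: a production showing (weight is at least 10).
    (b): 10 − 4 = 6 < 10 [not met]
  Stage 2 not carried; the employer fails its burden.
So the grievant prevails.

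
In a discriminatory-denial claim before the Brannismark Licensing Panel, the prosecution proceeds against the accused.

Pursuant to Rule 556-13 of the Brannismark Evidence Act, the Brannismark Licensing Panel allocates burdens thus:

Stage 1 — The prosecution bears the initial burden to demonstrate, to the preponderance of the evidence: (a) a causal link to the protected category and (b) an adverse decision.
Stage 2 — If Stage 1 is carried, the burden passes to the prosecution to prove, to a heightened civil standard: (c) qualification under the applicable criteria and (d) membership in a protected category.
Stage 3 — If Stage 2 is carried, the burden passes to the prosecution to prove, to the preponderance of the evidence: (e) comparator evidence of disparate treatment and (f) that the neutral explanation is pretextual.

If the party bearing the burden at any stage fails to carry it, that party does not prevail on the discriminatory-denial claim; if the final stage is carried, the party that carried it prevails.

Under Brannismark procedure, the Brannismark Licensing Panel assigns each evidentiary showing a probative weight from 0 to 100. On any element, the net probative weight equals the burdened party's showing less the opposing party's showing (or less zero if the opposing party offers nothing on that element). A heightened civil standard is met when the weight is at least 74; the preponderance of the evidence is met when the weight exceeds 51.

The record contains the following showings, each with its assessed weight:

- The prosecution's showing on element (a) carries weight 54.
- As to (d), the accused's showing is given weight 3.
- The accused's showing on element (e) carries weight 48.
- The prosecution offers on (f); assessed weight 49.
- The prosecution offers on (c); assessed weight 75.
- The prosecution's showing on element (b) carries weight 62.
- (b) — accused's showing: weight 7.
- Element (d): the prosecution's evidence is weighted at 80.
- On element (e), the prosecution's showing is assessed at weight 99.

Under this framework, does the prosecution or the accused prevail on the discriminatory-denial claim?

At Stage 1 the prosecution must meet the preponderance of the evidence (weight exceeds 51): on (a) the weight is 54, which does exceed 51, so (a) meets the standard; on (b) the weight is 62 less the opposing 7 gives net 55, which does exceed 51, so (b) meets the standard.
  All elements met. The prosecution retains the burden for Stage 2.
At Stage 2 the prosecution must meet a heightened civil standard (weight is at least 74): on (c) the weight is 75, ≥ 74, so (c) meets the standard; on (d) the weight is 80 less the opposing 3 gives net 77, which does reach 74, so (d) meets the standard.
  Stage 2 is satisfied; the prosecution continues to bear the burden.
At Stage 3 the prosecution must meet the preponderance of the evidence (weight exceeds 51): on (e) the weight is 99 less the opposing 48 gives net 51, which does not exceed 51, so (e) does not meet the standard; on (f) the weight is 49, which does not exceed 51, so (f) does not meet the standard.
  Stage 3 not carried; the prosecution fails its burden.
The accused prevails.

accused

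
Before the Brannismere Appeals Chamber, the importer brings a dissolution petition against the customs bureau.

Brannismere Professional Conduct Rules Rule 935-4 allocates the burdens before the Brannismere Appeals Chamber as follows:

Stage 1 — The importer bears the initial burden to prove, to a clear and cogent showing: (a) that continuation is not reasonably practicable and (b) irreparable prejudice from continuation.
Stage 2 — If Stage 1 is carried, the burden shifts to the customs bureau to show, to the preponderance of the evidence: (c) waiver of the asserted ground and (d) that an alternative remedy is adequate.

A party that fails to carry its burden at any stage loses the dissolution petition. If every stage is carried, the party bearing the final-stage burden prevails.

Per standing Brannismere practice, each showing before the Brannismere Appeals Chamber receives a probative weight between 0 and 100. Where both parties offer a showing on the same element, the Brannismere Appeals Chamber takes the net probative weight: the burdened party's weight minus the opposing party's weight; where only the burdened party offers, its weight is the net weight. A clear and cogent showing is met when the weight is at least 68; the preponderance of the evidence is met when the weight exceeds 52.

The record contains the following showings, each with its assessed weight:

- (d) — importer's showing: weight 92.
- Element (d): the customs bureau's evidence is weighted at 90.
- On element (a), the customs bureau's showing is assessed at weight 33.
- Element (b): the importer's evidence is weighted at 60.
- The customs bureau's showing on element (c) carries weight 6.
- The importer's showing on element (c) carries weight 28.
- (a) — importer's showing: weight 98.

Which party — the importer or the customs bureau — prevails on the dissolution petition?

customs bureau

At Stage 1 the importer must meet a clear and cogent showing (weight is at least 68): on (a) the weight is 98 less the opposing 33 gives net 65, which does not reach 68, so (a) does not meet the standard; on (b) the weight is 60, < 68, so (b) does not meet the standard.
  The importer does not carry Stage 1.
The analysis ends at Stage 1; the customs bureau prevails.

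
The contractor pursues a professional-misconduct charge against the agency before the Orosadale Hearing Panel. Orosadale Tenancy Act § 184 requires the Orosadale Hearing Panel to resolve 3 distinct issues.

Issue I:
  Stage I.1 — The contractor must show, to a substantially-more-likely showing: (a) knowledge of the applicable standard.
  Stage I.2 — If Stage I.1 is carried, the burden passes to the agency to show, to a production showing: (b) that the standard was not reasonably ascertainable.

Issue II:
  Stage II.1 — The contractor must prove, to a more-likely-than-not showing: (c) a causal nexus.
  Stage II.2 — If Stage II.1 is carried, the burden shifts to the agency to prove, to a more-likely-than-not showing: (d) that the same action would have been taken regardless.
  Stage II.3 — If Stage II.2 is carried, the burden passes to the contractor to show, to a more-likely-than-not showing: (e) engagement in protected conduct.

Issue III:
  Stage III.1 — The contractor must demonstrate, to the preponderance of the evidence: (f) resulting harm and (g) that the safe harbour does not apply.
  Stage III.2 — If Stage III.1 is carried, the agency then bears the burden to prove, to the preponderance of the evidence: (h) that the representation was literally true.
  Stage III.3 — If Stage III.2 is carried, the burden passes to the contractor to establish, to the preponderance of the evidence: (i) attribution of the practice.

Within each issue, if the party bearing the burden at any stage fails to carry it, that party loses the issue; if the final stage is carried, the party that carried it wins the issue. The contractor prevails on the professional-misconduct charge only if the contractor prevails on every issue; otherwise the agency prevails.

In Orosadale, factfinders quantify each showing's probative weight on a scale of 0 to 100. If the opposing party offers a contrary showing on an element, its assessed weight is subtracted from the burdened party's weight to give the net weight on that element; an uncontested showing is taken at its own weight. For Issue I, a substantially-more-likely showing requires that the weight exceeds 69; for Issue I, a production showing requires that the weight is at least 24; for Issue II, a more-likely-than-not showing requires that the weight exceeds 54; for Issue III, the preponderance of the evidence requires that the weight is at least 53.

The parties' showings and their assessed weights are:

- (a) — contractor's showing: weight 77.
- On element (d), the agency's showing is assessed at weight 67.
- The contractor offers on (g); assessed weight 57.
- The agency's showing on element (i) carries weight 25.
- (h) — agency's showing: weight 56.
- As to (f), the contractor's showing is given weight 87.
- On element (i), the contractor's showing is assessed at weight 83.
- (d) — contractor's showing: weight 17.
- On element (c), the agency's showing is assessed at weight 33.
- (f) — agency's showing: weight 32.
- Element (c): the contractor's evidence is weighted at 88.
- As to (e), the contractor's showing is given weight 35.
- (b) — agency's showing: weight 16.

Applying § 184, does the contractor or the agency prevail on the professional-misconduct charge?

contractor

— Issue I —
At Stage I.1 the contractor must meet a substantially-more-likely showing (weight exceeds 69): on (a) the weight is 77, > 69, so (a) meets the standard.
  Stage I.1 carried; the burden shifts to the agency.
At Stage I.2 the agency must meet a production showing (weight is at least 24): on (b) the weight is 16, < 24, so (b) does not meet the standard.
  Stage I.2 not carried; the agency fails its burden.
So the contractor prevails on this issue.
— Issue II —
At Stage II.1 the contractor must meet a more-likely-than-not showing (weight exceeds 54): on (c) the weight is 88 less the opposing 33 gives net 55, > 54, so (c) meets the standard.
  Stage II.1 carried; the burden shifts to the agency.
At Stage II.2 the agency must meet a more-likely-than-not showing (weight exceeds 54): on (d) the weight is 67 less the opposing 17 gives net 50, which does not exceed 54, so (d) does not meet the standard.
  Stage II.2 not carried; the agency fails its burden.
So the contractor prevails on this issue.
— Issue III —
Stage III.1 (contractor, the preponderance of the evidence, weight is at least 53): (f) net 87−32=55 ≥ 53 — meets; (g) 57 ≥ 53 — meets.
  The contractor carries Stage III.1; the agency now bears the burden.
Stage III.2 (agency, the preponderance of the evidence, weight is at least 53): (h) 56 ≥ 53 — meets.
  All elements met. The burden passes to the contractor.
Stage III.3 (contractor, the preponderance of the evidence, weight is at least 53): (i) net 83−25=58 ≥ 53 — meets.
  The contractor carries the last stage.
With every stage satisfied, the contractor prevails on this issue.
Per-issue: Issue I → contractor; Issue II → contractor; Issue III → contractor. The contractor must prevail on every issue; overall, the contractor prevails.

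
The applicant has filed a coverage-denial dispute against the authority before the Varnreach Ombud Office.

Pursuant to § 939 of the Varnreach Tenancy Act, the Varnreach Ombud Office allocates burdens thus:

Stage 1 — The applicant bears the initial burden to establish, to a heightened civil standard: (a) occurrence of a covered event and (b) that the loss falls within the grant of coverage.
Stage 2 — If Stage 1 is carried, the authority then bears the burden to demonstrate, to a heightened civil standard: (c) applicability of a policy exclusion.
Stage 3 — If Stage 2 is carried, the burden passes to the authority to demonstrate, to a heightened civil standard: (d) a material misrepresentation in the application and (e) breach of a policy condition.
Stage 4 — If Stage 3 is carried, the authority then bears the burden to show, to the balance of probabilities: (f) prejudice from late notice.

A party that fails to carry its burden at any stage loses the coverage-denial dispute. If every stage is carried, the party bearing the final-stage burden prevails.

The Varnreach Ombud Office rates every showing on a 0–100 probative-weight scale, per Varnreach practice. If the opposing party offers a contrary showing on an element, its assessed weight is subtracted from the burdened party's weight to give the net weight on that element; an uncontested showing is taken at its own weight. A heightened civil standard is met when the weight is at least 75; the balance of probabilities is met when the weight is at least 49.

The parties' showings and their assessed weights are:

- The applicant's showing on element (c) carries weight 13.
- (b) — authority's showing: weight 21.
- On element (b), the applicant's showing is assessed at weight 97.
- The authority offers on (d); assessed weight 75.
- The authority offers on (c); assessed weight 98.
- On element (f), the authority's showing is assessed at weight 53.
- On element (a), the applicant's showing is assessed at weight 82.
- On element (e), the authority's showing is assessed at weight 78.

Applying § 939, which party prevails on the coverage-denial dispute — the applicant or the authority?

authority

Stage 1 — burden on applicant; standard: a heightened civil standard (weight is at least 75).
    (a): 82 ≥ 75 [met]
    (b): 97 − 21 = 76 ≥ 75 [met]
  Stage 1 carried; the burden shifts to the authority.
Stage 2 — burden on authority; standard: a heightened civil standard (weight is at least 75).
    (c): 98 − 13 = 85 ≥ 75 [met]
  Stage 2 is satisfied; the authority continues to bear the burden.
Stage 3 — burden on authority; standard: a heightened civil standard (weight is at least 75).
    (d): 75 ≥ 75 [met]
    (e): 78 ≥ 75 [met]
  All elements met. The authority retains the burden for Stage 4.
Stage 4 — burden on authority; standard: the balance of probabilities (weight is at least 49).
    (f): 53 ≥ 49 [met]
  The authority carries the last stage.
All stages carried — the authority prevails.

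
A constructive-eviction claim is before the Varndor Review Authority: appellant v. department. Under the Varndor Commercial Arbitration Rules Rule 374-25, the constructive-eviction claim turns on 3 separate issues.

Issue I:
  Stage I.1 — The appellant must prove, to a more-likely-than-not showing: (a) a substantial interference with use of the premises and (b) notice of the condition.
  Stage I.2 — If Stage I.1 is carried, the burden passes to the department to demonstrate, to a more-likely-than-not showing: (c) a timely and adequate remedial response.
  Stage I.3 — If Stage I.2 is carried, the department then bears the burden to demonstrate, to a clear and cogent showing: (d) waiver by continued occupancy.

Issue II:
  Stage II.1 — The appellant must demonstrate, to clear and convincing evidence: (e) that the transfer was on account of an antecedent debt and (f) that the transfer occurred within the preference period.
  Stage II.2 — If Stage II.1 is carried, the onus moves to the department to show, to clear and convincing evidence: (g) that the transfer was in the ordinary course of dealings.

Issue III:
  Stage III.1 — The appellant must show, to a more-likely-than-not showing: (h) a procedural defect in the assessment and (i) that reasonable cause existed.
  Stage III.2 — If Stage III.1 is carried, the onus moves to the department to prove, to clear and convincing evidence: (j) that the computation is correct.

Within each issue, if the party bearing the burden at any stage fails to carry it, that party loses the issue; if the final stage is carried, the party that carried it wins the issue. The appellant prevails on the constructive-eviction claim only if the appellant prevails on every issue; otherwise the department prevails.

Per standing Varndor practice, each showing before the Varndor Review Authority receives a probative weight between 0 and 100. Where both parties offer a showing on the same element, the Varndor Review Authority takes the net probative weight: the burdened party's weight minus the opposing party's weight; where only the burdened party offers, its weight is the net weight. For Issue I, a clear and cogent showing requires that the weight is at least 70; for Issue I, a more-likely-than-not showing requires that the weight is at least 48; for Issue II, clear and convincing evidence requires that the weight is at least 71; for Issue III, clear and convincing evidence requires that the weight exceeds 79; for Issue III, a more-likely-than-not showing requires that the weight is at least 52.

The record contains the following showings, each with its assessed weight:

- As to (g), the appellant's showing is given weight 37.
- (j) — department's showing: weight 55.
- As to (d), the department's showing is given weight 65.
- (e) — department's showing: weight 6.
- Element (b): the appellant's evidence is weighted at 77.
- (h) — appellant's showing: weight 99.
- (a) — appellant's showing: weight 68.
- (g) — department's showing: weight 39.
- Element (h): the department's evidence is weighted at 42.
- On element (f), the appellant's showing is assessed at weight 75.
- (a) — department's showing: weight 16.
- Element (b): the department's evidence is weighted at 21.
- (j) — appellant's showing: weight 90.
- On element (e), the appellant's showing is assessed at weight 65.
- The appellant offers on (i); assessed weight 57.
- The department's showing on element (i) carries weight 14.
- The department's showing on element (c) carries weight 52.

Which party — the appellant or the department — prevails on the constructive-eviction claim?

— Issue I —
Stage I.1 (appellant, a more-likely-than-not showing, weight is at least 48): (a) net 68−16=52 ≥ 48 — meets; (b) net 77−21=56 ≥ 48 — meets.
  Stage I.1 is satisfied; the onus moves to the department.
Stage I.2 (department, a more-likely-than-not showing, weight is at least 48): (c) 52 ≥ 48 — meets.
  Stage I.2 carried; the burden remains with the department.
Stage I.3 (department, a clear and cogent showing, weight is at least 70): (d) 65 < 70 — fails.
  Stage I.3 not carried; the department fails its burden.
So the appellant prevails on this issue.
— Issue II —
At Stage II.1 the appellant must meet clear and convincing evidence (weight is at least 71): on (e) the weight is 65 less the opposing 6 gives net 59, which does not reach 71, so (e) does not meet the standard; on (f) the weight is 75, ≥ 71, so (f) meets the standard.
  Stage II.1 not carried; the appellant fails its burden.
The analysis ends at Stage II.1; the department prevails on this issue.
— Issue III —
At Stage III.1 the appellant must meet a more-likely-than-not showing (weight is at least 52): on (h) the weight is 99 less the opposing 42 gives net 57, ≥ 52, so (h) meets the standard; on (i) the weight is 57 less the opposing 14 gives net 43, < 52, so (i) does not meet the standard.
  The appellant does not carry Stage III.1.
The analysis ends at Stage III.1; the department prevails on this issue.
Per-issue: Issue I → appellant; Issue II → department; Issue III → department. The appellant must prevail on every issue; overall, the department prevails.

department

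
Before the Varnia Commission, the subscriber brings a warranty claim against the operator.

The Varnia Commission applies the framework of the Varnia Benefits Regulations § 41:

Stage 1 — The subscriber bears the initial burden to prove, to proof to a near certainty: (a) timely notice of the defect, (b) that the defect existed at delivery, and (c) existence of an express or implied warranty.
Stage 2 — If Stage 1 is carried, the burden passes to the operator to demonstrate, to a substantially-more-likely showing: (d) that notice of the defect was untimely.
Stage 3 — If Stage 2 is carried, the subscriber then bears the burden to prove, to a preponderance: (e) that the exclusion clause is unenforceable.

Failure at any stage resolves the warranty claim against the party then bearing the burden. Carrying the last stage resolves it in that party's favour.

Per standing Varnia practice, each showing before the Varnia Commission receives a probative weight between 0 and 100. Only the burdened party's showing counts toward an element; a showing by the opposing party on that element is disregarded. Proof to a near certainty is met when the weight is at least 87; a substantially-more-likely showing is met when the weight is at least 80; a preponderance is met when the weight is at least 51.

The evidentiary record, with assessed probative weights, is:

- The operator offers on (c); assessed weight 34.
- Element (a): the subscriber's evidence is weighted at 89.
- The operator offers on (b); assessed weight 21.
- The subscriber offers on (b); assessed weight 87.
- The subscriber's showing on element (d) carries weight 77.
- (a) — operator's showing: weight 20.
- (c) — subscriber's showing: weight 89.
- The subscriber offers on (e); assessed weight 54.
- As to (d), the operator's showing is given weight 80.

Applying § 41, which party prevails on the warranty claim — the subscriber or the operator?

subscriber

Stage 1 — burden on subscriber; standard: proof to a near certainty (weight is at least 87).
    (a): 89 (operator's 20 disregarded) ≥ 87 [met]
    (b): 87 (operator's 21 disregarded) ≥ 87 [met]
    (c): 89 (operator's 34 disregarded) ≥ 87 [met]
  All elements met. The burden passes to the operator.
Stage 2 — burden on operator; standard: a substantially-more-likely showing (weight is at least 80).
    (d): 80 (subscriber's 77 disregarded) ≥ 80 [met]
  Stage 2 is satisfied; the onus moves to the subscriber.
Stage 3 — burden on subscriber; standard: a preponderance (weight is at least 51).
    (e): 54 ≥ 51 [met]
  Stage 3 carried; the final stage is satisfied.
Every stage carried; the subscriber prevails.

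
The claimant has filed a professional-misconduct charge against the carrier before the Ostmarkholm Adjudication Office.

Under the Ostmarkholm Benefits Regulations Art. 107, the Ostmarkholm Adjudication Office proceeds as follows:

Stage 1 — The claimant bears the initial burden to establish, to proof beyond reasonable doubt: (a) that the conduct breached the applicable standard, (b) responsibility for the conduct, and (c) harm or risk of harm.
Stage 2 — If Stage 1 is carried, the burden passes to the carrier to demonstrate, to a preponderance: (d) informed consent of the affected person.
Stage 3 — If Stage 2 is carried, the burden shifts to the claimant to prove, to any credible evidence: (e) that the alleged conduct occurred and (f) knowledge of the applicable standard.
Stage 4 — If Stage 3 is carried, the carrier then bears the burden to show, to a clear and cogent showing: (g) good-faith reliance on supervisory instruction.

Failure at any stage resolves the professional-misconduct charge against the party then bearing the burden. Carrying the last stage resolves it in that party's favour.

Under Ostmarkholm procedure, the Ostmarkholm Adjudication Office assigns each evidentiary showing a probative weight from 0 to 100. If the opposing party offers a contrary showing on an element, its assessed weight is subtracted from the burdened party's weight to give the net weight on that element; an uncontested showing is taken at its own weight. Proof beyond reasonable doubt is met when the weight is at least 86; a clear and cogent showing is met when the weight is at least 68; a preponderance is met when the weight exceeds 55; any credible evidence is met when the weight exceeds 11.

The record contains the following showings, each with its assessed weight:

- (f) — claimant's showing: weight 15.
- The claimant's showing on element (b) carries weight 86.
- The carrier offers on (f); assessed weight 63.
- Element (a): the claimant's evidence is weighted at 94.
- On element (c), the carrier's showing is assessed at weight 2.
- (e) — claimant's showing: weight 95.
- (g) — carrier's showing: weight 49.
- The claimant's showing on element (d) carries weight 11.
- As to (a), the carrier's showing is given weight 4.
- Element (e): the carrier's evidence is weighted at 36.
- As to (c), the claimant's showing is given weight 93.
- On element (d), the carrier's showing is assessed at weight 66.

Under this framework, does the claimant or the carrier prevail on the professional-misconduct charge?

Stage 1 — burden on claimant; standard: proof beyond reasonable doubt (weight is at least 86).
    (a): 94 − 4 = 90 ≥ 86 [met]
    (b): 86 ≥ 86 [met]
    (c): 93 − 2 = 91 ≥ 86 [met]
  The claimant carries Stage 1; the carrier now bears the burden.
Stage 2 — burden on carrier; standard: a preponderance (weight exceeds 55).
    (d): 66 − 11 = 55 ≤ 55 [not met]
  Not every element is met, so the carrier fails to carry Stage 2.
The claimant prevails.

claimant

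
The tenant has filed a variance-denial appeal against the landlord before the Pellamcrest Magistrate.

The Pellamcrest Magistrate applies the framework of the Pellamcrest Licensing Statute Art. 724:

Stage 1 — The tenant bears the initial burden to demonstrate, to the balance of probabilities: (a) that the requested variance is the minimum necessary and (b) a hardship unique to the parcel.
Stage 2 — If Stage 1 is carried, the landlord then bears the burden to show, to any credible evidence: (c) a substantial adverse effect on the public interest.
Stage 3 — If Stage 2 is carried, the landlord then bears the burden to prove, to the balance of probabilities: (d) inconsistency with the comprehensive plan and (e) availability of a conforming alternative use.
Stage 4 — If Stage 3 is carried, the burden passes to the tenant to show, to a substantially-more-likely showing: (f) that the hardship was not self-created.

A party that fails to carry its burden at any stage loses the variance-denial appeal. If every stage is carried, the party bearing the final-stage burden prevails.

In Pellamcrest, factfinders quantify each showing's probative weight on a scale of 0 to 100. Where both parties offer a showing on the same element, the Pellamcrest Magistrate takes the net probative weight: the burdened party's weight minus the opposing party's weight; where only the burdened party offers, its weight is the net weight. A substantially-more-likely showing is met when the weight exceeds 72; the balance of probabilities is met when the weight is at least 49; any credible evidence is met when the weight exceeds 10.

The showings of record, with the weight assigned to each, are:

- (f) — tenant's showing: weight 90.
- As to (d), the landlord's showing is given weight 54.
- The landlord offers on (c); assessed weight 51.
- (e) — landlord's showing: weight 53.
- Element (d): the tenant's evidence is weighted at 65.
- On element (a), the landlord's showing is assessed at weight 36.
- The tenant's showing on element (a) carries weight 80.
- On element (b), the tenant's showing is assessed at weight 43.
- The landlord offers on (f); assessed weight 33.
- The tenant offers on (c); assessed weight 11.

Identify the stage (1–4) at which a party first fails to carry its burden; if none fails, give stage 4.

Stage 1 — burden on tenant; standard: the balance of probabilities (weight is at least 49).
    (a): 80 − 36 = 44 < 49 [not met]
    (b): 43 < 49 [not met]
  The tenant does not carry Stage 1.
So the landlord prevails.

stage 1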